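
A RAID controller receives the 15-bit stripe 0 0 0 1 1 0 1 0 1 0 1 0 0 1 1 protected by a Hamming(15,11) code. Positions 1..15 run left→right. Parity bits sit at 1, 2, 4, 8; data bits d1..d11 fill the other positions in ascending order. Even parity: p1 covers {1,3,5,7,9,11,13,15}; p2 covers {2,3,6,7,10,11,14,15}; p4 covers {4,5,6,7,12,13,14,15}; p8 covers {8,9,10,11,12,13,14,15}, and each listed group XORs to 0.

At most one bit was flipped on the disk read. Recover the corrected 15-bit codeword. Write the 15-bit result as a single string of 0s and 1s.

000100101010011

s1 (pos 1,3,5,7,9,11,13,15): 0⊕0⊕1⊕1⊕1⊕1⊕0⊕1 = 1
s2 (pos 2,3,6,7,10,11,14,15): 0⊕0⊕0⊕1⊕0⊕1⊕1⊕1 = 0
s4 (pos 4,5,6,7,12,13,14,15): 1⊕1⊕0⊕1⊕0⊕0⊕1⊕1 = 1
s8 (pos 8,9,10,11,12,13,14,15): 0⊕1⊕0⊕1⊕0⊕0⊕1⊕1 = 0
Syndrome s8…s1 = 0101 → error at position 5.
Flip position 5: 000110101010011 → 000100101010011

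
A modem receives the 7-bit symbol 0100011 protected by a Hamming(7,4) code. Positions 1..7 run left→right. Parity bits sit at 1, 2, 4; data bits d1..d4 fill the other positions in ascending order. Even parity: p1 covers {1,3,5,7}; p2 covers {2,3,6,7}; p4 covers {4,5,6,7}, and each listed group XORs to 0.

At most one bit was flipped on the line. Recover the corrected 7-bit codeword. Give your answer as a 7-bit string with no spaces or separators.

s1 (pos 1,3,5,7): 0⊕0⊕0⊕1 = 1
s2 (pos 2,3,6,7): 1⊕0⊕1⊕1 = 1
s4 (pos 4,5,6,7): 0⊕0⊕1⊕1 = 0
Syndrome s4…s1 = 011 → error at position 3.
Flip position 3: 0100011 → 0110011

0110011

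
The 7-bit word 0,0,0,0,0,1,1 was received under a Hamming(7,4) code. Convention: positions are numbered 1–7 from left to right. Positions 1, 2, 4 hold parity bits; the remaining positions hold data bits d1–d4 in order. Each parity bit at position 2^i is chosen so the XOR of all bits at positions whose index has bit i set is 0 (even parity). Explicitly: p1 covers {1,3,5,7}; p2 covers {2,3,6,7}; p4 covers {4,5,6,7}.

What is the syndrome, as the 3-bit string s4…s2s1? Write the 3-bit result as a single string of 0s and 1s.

001

s1 (pos 1,3,5,7): 0⊕0⊕0⊕1 = 1
s2 (pos 2,3,6,7): 0⊕0⊕1⊕1 = 0
s4 (pos 4,5,6,7): 0⊕0⊕1⊕1 = 0
Syndrome s4…s1 = 001 → error at position 1.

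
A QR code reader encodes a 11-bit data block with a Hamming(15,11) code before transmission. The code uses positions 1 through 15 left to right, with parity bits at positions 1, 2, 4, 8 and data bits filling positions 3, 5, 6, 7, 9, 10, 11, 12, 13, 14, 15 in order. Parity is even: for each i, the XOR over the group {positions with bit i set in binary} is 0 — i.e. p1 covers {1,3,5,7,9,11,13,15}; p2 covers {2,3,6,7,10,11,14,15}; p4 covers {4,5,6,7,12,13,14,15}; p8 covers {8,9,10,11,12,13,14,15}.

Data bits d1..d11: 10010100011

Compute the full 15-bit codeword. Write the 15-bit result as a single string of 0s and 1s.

Place data at non-parity positions: p1 p2 1 p4 0 0 1 p8 0 1 0 0 0 1 1
p1 (pos 1,3,5,7,9,11,13,15): XOR of data positions = 1⊕0⊕1⊕0⊕0⊕0⊕1 = 1
p2 (pos 2,3,6,7,10,11,14,15): XOR of data positions = 1⊕0⊕1⊕1⊕0⊕1⊕1 = 1
p4 (pos 4,5,6,7,12,13,14,15): XOR of data positions = 0⊕0⊕1⊕0⊕0⊕1⊕1 = 1
p8 (pos 8,9,10,11,12,13,14,15): XOR of data positions = 0⊕1⊕0⊕0⊕0⊕1⊕1 = 1
Codeword: 111100110100011

111100110100011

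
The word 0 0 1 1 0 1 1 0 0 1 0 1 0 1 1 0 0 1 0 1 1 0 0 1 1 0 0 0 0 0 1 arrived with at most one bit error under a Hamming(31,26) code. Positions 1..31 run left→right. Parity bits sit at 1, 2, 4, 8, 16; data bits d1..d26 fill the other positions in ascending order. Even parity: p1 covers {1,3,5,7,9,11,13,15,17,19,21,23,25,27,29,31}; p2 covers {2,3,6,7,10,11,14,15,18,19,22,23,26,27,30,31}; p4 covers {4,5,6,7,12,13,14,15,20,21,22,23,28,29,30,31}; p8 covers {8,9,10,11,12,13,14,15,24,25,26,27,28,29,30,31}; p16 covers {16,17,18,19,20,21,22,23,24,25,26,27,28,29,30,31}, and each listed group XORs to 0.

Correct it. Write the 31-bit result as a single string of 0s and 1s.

0011011001000110010110011000001

s1 (pos 1,3,5,7,9,11,13,15,17,19,21,23,25,27,29,31): 0⊕1⊕0⊕1⊕0⊕0⊕0⊕1⊕0⊕0⊕1⊕0⊕1⊕0⊕0⊕1 = 0
s2 (pos 2,3,6,7,10,11,14,15,18,19,22,23,26,27,30,31): 0⊕1⊕1⊕1⊕1⊕0⊕1⊕1⊕1⊕0⊕0⊕0⊕0⊕0⊕0⊕1 = 0
s4 (pos 4,5,6,7,12,13,14,15,20,21,22,23,28,29,30,31): 1⊕0⊕1⊕1⊕1⊕0⊕1⊕1⊕1⊕1⊕0⊕0⊕0⊕0⊕0⊕1 = 1
s8 (pos 8,9,10,11,12,13,14,15,24,25,26,27,28,29,30,31): 0⊕0⊕1⊕0⊕1⊕0⊕1⊕1⊕1⊕1⊕0⊕0⊕0⊕0⊕0⊕1 = 1
s16 (pos 16,17,18,19,20,21,22,23,24,25,26,27,28,29,30,31): 0⊕0⊕1⊕0⊕1⊕1⊕0⊕0⊕1⊕1⊕0⊕0⊕0⊕0⊕0⊕1 = 0
Syndrome s16…s1 = 01100 → error at position 12.
Flip position 12: 0011011001010110010110011000001 → 0011011001000110010110011000001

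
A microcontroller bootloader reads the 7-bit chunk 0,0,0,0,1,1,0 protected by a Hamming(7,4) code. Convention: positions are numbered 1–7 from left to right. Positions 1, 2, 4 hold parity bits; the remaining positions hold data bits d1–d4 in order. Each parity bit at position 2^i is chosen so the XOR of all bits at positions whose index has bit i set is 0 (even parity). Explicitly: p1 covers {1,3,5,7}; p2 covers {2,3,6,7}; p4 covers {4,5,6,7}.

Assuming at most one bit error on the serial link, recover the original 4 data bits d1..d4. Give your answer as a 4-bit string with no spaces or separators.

1110

s1 (pos 1,3,5,7): 0⊕0⊕1⊕0 = 1
s2 (pos 2,3,6,7): 0⊕0⊕1⊕0 = 1
s4 (pos 4,5,6,7): 0⊕1⊕1⊕0 = 0
Syndrome s4…s1 = 011 → error at position 3.
Flip position 3: 0000110 → 0010110
Read data bits from positions 3,5,6,7: 1110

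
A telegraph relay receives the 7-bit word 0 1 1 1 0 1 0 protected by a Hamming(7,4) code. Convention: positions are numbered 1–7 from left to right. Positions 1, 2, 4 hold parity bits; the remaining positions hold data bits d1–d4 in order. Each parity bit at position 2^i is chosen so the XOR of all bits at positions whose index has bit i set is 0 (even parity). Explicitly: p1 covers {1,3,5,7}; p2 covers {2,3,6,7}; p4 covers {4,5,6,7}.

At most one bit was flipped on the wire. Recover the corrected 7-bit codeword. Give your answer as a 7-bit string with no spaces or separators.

0101010

s1 (pos 1,3,5,7): 0⊕1⊕0⊕0 = 1
s2 (pos 2,3,6,7): 1⊕1⊕1⊕0 = 1
s4 (pos 4,5,6,7): 1⊕0⊕1⊕0 = 0
Syndrome s4…s1 = 011 → error at position 3.
Flip position 3: 0111010 → 0101010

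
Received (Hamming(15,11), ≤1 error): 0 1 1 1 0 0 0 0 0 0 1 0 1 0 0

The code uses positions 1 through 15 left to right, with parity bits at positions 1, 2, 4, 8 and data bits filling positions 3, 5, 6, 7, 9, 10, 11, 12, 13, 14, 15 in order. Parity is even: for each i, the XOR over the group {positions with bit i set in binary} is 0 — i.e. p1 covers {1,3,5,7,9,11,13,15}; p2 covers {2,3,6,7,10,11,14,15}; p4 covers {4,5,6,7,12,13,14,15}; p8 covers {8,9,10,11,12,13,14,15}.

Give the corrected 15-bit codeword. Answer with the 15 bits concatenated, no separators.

s1 (pos 1,3,5,7,9,11,13,15): 0⊕1⊕0⊕0⊕0⊕1⊕1⊕0 = 1
s2 (pos 2,3,6,7,10,11,14,15): 1⊕1⊕0⊕0⊕0⊕1⊕0⊕0 = 1
s4 (pos 4,5,6,7,12,13,14,15): 1⊕0⊕0⊕0⊕0⊕1⊕0⊕0 = 0
s8 (pos 8,9,10,11,12,13,14,15): 0⊕0⊕0⊕1⊕0⊕1⊕0⊕0 = 0
Syndrome s8…s1 = 0011 → error at position 3.
Flip position 3: 011100000010100 → 010100000010100

010100000010100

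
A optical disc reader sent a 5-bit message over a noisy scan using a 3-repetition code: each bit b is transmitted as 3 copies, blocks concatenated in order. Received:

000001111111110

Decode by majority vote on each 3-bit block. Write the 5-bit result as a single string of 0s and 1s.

00111

Block 1 (000): 0 ones → 0
Block 2 (001): 1 one → 0
Block 3 (111): 3 ones → 1
Block 4 (111): 3 ones → 1
Block 5 (110): 2 ones → 1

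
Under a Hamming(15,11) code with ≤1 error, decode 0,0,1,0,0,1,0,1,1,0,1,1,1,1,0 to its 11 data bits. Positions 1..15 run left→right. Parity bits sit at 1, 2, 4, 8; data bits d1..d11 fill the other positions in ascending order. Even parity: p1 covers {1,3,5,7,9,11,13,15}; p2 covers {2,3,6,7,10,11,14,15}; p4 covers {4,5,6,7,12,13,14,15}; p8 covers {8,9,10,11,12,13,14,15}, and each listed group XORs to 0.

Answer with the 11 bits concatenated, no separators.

10101011110

s1 (pos 1,3,5,7,9,11,13,15): 0⊕1⊕0⊕0⊕1⊕1⊕1⊕0 = 0
s2 (pos 2,3,6,7,10,11,14,15): 0⊕1⊕1⊕0⊕0⊕1⊕1⊕0 = 0
s4 (pos 4,5,6,7,12,13,14,15): 0⊕0⊕1⊕0⊕1⊕1⊕1⊕0 = 0
s8 (pos 8,9,10,11,12,13,14,15): 1⊕1⊕0⊕1⊕1⊕1⊕1⊕0 = 0
Syndrome s8…s1 = 0000 → no error.
Read data bits from positions 3,5,6,7,9,10,11,12,13,14,15: 10101011110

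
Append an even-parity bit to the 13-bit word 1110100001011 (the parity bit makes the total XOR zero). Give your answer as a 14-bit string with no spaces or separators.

XOR of the 13 data bits: 1⊕1⊕1⊕0⊕1⊕0⊕0⊕0⊕0⊕1⊕0⊕1⊕1 = 1
Parity bit = 1 (so all 14 bits XOR to 0).

11101000010111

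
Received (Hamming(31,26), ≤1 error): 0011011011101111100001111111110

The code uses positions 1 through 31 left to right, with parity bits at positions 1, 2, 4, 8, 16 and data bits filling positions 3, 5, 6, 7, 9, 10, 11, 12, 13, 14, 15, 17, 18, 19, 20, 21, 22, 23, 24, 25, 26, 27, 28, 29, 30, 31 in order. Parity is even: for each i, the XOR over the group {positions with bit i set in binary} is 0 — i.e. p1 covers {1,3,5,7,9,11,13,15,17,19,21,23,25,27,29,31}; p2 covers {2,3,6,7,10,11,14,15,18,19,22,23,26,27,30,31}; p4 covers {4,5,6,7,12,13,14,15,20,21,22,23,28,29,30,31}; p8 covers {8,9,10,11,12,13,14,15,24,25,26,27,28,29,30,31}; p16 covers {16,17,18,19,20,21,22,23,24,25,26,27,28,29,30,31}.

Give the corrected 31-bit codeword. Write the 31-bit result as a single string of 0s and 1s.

0011011011101111100001111111010

s1 (pos 1,3,5,7,9,11,13,15,17,19,21,23,25,27,29,31): 0⊕1⊕0⊕1⊕1⊕1⊕1⊕1⊕1⊕0⊕0⊕1⊕1⊕1⊕1⊕0 = 1
s2 (pos 2,3,6,7,10,11,14,15,18,19,22,23,26,27,30,31): 0⊕1⊕1⊕1⊕1⊕1⊕1⊕1⊕0⊕0⊕1⊕1⊕1⊕1⊕1⊕0 = 0
s4 (pos 4,5,6,7,12,13,14,15,20,21,22,23,28,29,30,31): 1⊕0⊕1⊕1⊕0⊕1⊕1⊕1⊕0⊕0⊕1⊕1⊕1⊕1⊕1⊕0 = 1
s8 (pos 8,9,10,11,12,13,14,15,24,25,26,27,28,29,30,31): 0⊕1⊕1⊕1⊕0⊕1⊕1⊕1⊕1⊕1⊕1⊕1⊕1⊕1⊕1⊕0 = 1
s16 (pos 16,17,18,19,20,21,22,23,24,25,26,27,28,29,30,31): 1⊕1⊕0⊕0⊕0⊕0⊕1⊕1⊕1⊕1⊕1⊕1⊕1⊕1⊕1⊕0 = 1
Syndrome s16…s1 = 11101 → error at position 29.
Flip position 29: 0011011011101111100001111111110 → 0011011011101111100001111111010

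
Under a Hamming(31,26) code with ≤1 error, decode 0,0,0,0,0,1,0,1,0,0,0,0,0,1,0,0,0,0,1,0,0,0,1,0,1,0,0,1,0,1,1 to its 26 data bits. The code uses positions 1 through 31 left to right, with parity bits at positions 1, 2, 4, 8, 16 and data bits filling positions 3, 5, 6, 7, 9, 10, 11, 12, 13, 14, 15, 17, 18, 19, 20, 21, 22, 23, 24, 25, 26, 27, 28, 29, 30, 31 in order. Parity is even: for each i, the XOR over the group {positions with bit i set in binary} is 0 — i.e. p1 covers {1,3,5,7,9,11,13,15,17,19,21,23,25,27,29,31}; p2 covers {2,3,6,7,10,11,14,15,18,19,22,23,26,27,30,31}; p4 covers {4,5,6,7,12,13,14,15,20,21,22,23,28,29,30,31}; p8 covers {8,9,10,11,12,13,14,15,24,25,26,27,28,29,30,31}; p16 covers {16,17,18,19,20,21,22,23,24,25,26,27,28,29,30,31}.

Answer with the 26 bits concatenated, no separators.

s1 (pos 1,3,5,7,9,11,13,15,17,19,21,23,25,27,29,31): 0⊕0⊕0⊕0⊕0⊕0⊕0⊕0⊕0⊕1⊕0⊕1⊕1⊕0⊕0⊕1 = 0
s2 (pos 2,3,6,7,10,11,14,15,18,19,22,23,26,27,30,31): 0⊕0⊕1⊕0⊕0⊕0⊕1⊕0⊕0⊕1⊕0⊕1⊕0⊕0⊕1⊕1 = 0
s4 (pos 4,5,6,7,12,13,14,15,20,21,22,23,28,29,30,31): 0⊕0⊕1⊕0⊕0⊕0⊕1⊕0⊕0⊕0⊕0⊕1⊕1⊕0⊕1⊕1 = 0
s8 (pos 8,9,10,11,12,13,14,15,24,25,26,27,28,29,30,31): 1⊕0⊕0⊕0⊕0⊕0⊕1⊕0⊕0⊕1⊕0⊕0⊕1⊕0⊕1⊕1 = 0
s16 (pos 16,17,18,19,20,21,22,23,24,25,26,27,28,29,30,31): 0⊕0⊕0⊕1⊕0⊕0⊕0⊕1⊕0⊕1⊕0⊕0⊕1⊕0⊕1⊕1 = 0
Syndrome s16…s1 = 00000 → no error.
Read data bits from positions 3,5,6,7,9,10,11,12,13,14,15,17,18,19,20,21,22,23,24,25,26,27,28,29,30,31: 00100000010001000101001011

00100000010001000101001011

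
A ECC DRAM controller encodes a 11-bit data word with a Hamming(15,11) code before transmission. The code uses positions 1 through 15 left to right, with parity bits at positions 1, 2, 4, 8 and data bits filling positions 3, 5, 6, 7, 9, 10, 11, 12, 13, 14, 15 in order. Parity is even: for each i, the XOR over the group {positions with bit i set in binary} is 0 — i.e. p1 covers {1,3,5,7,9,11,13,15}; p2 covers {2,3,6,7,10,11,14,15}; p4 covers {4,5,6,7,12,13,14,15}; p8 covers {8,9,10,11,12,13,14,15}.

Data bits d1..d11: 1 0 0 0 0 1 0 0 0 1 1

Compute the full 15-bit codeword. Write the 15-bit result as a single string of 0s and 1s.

Place data at non-parity positions: p1 p2 1 p4 0 0 0 p8 0 1 0 0 0 1 1
p1 (pos 1,3,5,7,9,11,13,15): XOR of data positions = 1⊕0⊕0⊕0⊕0⊕0⊕1 = 0
p2 (pos 2,3,6,7,10,11,14,15): XOR of data positions = 1⊕0⊕0⊕1⊕0⊕1⊕1 = 0
p4 (pos 4,5,6,7,12,13,14,15): XOR of data positions = 0⊕0⊕0⊕0⊕0⊕1⊕1 = 0
p8 (pos 8,9,10,11,12,13,14,15): XOR of data positions = 0⊕1⊕0⊕0⊕0⊕1⊕1 = 1
Codeword: 001000010100011

001000010100011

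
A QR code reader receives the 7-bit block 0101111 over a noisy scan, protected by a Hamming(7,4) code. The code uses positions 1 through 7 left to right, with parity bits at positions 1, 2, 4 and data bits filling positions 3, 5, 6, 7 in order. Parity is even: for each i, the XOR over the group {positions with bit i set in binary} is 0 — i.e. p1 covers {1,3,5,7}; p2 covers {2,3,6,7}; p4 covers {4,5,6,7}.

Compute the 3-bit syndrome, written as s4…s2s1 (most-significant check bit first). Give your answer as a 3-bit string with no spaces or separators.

s1 (pos 1,3,5,7): 0⊕0⊕1⊕1 = 0
s2 (pos 2,3,6,7): 1⊕0⊕1⊕1 = 1
s4 (pos 4,5,6,7): 1⊕1⊕1⊕1 = 0
Syndrome s4…s1 = 010 → error at position 2.

010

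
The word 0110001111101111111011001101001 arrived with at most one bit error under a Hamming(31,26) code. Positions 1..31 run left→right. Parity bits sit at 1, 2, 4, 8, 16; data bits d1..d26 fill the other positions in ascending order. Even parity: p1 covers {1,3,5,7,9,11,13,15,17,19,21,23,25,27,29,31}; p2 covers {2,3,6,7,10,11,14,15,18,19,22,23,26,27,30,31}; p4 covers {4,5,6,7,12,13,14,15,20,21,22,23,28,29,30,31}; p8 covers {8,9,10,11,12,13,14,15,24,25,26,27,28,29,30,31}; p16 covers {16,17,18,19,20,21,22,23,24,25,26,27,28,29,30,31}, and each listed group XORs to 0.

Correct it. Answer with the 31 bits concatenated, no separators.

s1 (pos 1,3,5,7,9,11,13,15,17,19,21,23,25,27,29,31): 0⊕1⊕0⊕1⊕1⊕1⊕1⊕1⊕1⊕1⊕1⊕0⊕1⊕0⊕0⊕1 = 1
s2 (pos 2,3,6,7,10,11,14,15,18,19,22,23,26,27,30,31): 1⊕1⊕0⊕1⊕1⊕1⊕1⊕1⊕1⊕1⊕1⊕0⊕1⊕0⊕0⊕1 = 0
s4 (pos 4,5,6,7,12,13,14,15,20,21,22,23,28,29,30,31): 0⊕0⊕0⊕1⊕0⊕1⊕1⊕1⊕0⊕1⊕1⊕0⊕1⊕0⊕0⊕1 = 0
s8 (pos 8,9,10,11,12,13,14,15,24,25,26,27,28,29,30,31): 1⊕1⊕1⊕1⊕0⊕1⊕1⊕1⊕0⊕1⊕1⊕0⊕1⊕0⊕0⊕1 = 1
s16 (pos 16,17,18,19,20,21,22,23,24,25,26,27,28,29,30,31): 1⊕1⊕1⊕1⊕0⊕1⊕1⊕0⊕0⊕1⊕1⊕0⊕1⊕0⊕0⊕1 = 0
Syndrome s16…s1 = 01001 → error at position 9.
Flip position 9: 0110001111101111111011001101001 → 0110001101101111111011001101001

0110001101101111111011001101001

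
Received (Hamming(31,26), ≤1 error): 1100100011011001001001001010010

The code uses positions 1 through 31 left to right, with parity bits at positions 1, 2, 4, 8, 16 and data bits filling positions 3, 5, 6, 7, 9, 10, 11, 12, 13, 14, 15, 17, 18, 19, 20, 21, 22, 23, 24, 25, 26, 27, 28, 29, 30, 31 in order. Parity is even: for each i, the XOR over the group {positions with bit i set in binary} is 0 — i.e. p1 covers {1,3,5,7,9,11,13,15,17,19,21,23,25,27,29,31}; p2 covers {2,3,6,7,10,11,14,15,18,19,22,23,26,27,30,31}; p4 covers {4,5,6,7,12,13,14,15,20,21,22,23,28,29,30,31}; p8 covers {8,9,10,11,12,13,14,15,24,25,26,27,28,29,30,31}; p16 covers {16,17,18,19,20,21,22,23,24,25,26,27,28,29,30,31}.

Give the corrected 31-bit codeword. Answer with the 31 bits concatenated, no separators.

1100100011010001001001001010010

s1 (pos 1,3,5,7,9,11,13,15,17,19,21,23,25,27,29,31): 1⊕0⊕1⊕0⊕1⊕0⊕1⊕0⊕0⊕1⊕0⊕0⊕1⊕1⊕0⊕0 = 1
s2 (pos 2,3,6,7,10,11,14,15,18,19,22,23,26,27,30,31): 1⊕0⊕0⊕0⊕1⊕0⊕0⊕0⊕0⊕1⊕1⊕0⊕0⊕1⊕1⊕0 = 0
s4 (pos 4,5,6,7,12,13,14,15,20,21,22,23,28,29,30,31): 0⊕1⊕0⊕0⊕1⊕1⊕0⊕0⊕0⊕0⊕1⊕0⊕0⊕0⊕1⊕0 = 1
s8 (pos 8,9,10,11,12,13,14,15,24,25,26,27,28,29,30,31): 0⊕1⊕1⊕0⊕1⊕1⊕0⊕0⊕0⊕1⊕0⊕1⊕0⊕0⊕1⊕0 = 1
s16 (pos 16,17,18,19,20,21,22,23,24,25,26,27,28,29,30,31): 1⊕0⊕0⊕1⊕0⊕0⊕1⊕0⊕0⊕1⊕0⊕1⊕0⊕0⊕1⊕0 = 0
Syndrome s16…s1 = 01101 → error at position 13.
Flip position 13: 1100100011011001001001001010010 → 1100100011010001001001001010010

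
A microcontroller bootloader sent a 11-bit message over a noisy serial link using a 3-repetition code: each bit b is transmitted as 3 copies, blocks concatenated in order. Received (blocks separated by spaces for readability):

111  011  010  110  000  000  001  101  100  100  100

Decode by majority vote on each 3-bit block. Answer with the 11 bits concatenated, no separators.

11010001000

Block 1 (111): 3 ones → 1
Block 2 (011): 2 ones → 1
Block 3 (010): 1 one → 0
Block 4 (110): 2 ones → 1
Block 5 (000): 0 ones → 0
Block 6 (000): 0 ones → 0
Block 7 (001): 1 one → 0
Block 8 (101): 2 ones → 1
Block 9 (100): 1 one → 0
Block 10 (100): 1 one → 0
Block 11 (100): 1 one → 0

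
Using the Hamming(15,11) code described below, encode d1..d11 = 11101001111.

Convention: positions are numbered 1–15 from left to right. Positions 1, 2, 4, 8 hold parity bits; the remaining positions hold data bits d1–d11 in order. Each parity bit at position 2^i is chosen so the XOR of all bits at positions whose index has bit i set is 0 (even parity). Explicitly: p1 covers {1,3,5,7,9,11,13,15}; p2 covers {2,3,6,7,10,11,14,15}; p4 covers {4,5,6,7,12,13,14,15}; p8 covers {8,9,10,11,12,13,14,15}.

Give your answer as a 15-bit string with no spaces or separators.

Place data at non-parity positions: p1 p2 1 p4 1 1 0 p8 1 0 0 1 1 1 1
p1 (pos 1,3,5,7,9,11,13,15): XOR of data positions = 1⊕1⊕0⊕1⊕0⊕1⊕1 = 1
p2 (pos 2,3,6,7,10,11,14,15): XOR of data positions = 1⊕1⊕0⊕0⊕0⊕1⊕1 = 0
p4 (pos 4,5,6,7,12,13,14,15): XOR of data positions = 1⊕1⊕0⊕1⊕1⊕1⊕1 = 0
p8 (pos 8,9,10,11,12,13,14,15): XOR of data positions = 1⊕0⊕0⊕1⊕1⊕1⊕1 = 1
Codeword: 101011011001111

101011011001111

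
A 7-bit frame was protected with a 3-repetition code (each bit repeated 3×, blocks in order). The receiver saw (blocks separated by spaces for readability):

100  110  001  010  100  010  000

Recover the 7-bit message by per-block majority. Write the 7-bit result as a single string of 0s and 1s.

0100000

Block 1 (100): 1 one → 0
Block 2 (110): 2 ones → 1
Block 3 (001): 1 one → 0
Block 4 (010): 1 one → 0
Block 5 (100): 1 one → 0
Block 6 (010): 1 one → 0
Block 7 (000): 0 ones → 0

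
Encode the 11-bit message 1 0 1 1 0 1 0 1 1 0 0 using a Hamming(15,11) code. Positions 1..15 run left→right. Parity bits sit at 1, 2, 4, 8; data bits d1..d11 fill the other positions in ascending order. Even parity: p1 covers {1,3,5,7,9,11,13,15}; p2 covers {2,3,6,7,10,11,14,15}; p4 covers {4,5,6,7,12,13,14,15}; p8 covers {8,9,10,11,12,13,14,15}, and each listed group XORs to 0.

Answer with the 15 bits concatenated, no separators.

Place data at non-parity positions: p1 p2 1 p4 0 1 1 p8 0 1 0 1 1 0 0
p1 (pos 1,3,5,7,9,11,13,15): XOR of data positions = 1⊕0⊕1⊕0⊕0⊕1⊕0 = 1
p2 (pos 2,3,6,7,10,11,14,15): XOR of data positions = 1⊕1⊕1⊕1⊕0⊕0⊕0 = 0
p4 (pos 4,5,6,7,12,13,14,15): XOR of data positions = 0⊕1⊕1⊕1⊕1⊕0⊕0 = 0
p8 (pos 8,9,10,11,12,13,14,15): XOR of data positions = 0⊕1⊕0⊕1⊕1⊕0⊕0 = 1
Codeword: 101001110101100

101001110101100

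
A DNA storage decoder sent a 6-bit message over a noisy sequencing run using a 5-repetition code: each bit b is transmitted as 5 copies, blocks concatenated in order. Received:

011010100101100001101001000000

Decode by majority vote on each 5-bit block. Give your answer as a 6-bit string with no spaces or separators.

Block 1 (01101): 3 ones → 1
Block 2 (01001): 2 ones → 0
Block 3 (01100): 2 ones → 0
Block 4 (00110): 2 ones → 0
Block 5 (10010): 2 ones → 0
Block 6 (00000): 0 ones → 0

100000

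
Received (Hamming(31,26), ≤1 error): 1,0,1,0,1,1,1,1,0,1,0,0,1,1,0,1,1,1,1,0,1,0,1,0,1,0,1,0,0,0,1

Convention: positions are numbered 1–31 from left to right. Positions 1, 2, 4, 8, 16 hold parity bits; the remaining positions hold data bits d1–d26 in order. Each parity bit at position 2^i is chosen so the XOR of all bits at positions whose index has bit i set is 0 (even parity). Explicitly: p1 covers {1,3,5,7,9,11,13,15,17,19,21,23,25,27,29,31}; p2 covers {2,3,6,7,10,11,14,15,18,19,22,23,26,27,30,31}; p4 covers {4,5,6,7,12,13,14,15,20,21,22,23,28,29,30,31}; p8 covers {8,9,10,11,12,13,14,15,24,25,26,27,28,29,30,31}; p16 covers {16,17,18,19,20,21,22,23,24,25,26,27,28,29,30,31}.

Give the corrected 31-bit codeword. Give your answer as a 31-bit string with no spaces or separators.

1010111101001101111010111010001

s1 (pos 1,3,5,7,9,11,13,15,17,19,21,23,25,27,29,31): 1⊕1⊕1⊕1⊕0⊕0⊕1⊕0⊕1⊕1⊕1⊕1⊕1⊕1⊕0⊕1 = 0
s2 (pos 2,3,6,7,10,11,14,15,18,19,22,23,26,27,30,31): 0⊕1⊕1⊕1⊕1⊕0⊕1⊕0⊕1⊕1⊕0⊕1⊕0⊕1⊕0⊕1 = 0
s4 (pos 4,5,6,7,12,13,14,15,20,21,22,23,28,29,30,31): 0⊕1⊕1⊕1⊕0⊕1⊕1⊕0⊕0⊕1⊕0⊕1⊕0⊕0⊕0⊕1 = 0
s8 (pos 8,9,10,11,12,13,14,15,24,25,26,27,28,29,30,31): 1⊕0⊕1⊕0⊕0⊕1⊕1⊕0⊕0⊕1⊕0⊕1⊕0⊕0⊕0⊕1 = 1
s16 (pos 16,17,18,19,20,21,22,23,24,25,26,27,28,29,30,31): 1⊕1⊕1⊕1⊕0⊕1⊕0⊕1⊕0⊕1⊕0⊕1⊕0⊕0⊕0⊕1 = 1
Syndrome s16…s1 = 11000 → error at position 24.
Flip position 24: 1010111101001101111010101010001 → 1010111101001101111010111010001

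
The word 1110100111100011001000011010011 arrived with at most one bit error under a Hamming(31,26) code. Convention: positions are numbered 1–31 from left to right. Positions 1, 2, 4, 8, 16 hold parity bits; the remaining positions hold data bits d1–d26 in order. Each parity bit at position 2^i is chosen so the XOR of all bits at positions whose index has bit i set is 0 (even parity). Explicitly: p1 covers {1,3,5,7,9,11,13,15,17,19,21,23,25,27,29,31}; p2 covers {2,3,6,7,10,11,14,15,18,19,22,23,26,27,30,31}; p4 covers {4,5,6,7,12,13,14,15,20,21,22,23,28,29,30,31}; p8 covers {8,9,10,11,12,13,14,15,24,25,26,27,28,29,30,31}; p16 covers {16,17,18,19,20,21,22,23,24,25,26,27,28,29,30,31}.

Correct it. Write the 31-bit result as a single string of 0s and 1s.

1110100111100011011000011010011

s1 (pos 1,3,5,7,9,11,13,15,17,19,21,23,25,27,29,31): 1⊕1⊕1⊕0⊕1⊕1⊕0⊕1⊕0⊕1⊕0⊕0⊕1⊕1⊕0⊕1 = 0
s2 (pos 2,3,6,7,10,11,14,15,18,19,22,23,26,27,30,31): 1⊕1⊕0⊕0⊕1⊕1⊕0⊕1⊕0⊕1⊕0⊕0⊕0⊕1⊕1⊕1 = 1
s4 (pos 4,5,6,7,12,13,14,15,20,21,22,23,28,29,30,31): 0⊕1⊕0⊕0⊕0⊕0⊕0⊕1⊕0⊕0⊕0⊕0⊕0⊕0⊕1⊕1 = 0
s8 (pos 8,9,10,11,12,13,14,15,24,25,26,27,28,29,30,31): 1⊕1⊕1⊕1⊕0⊕0⊕0⊕1⊕1⊕1⊕0⊕1⊕0⊕0⊕1⊕1 = 0
s16 (pos 16,17,18,19,20,21,22,23,24,25,26,27,28,29,30,31): 1⊕0⊕0⊕1⊕0⊕0⊕0⊕0⊕1⊕1⊕0⊕1⊕0⊕0⊕1⊕1 = 1
Syndrome s16…s1 = 10010 → error at position 18.
Flip position 18: 1110100111100011001000011010011 → 1110100111100011011000011010011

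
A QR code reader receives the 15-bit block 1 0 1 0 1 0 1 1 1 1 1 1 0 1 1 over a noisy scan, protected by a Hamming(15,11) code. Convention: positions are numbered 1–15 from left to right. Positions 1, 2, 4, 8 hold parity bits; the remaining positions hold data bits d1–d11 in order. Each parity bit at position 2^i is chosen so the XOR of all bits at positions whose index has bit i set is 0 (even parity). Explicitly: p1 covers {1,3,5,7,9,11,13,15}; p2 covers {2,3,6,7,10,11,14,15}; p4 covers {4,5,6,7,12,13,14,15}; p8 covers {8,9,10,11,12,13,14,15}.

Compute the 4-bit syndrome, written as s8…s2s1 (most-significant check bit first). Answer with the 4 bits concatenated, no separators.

s1 (pos 1,3,5,7,9,11,13,15): 1⊕1⊕1⊕1⊕1⊕1⊕0⊕1 = 1
s2 (pos 2,3,6,7,10,11,14,15): 0⊕1⊕0⊕1⊕1⊕1⊕1⊕1 = 0
s4 (pos 4,5,6,7,12,13,14,15): 0⊕1⊕0⊕1⊕1⊕0⊕1⊕1 = 1
s8 (pos 8,9,10,11,12,13,14,15): 1⊕1⊕1⊕1⊕1⊕0⊕1⊕1 = 1
Syndrome s8…s1 = 1101 → error at position 13.

1101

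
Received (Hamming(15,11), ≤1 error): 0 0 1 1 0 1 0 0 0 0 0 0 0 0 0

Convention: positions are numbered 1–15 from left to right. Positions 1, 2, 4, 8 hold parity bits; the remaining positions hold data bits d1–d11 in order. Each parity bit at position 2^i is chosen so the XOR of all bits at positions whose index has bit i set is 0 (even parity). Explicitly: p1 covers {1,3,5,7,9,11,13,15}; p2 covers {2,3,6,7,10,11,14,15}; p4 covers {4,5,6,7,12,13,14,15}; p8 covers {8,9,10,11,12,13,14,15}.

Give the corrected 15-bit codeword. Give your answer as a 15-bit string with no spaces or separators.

s1 (pos 1,3,5,7,9,11,13,15): 0⊕1⊕0⊕0⊕0⊕0⊕0⊕0 = 1
s2 (pos 2,3,6,7,10,11,14,15): 0⊕1⊕1⊕0⊕0⊕0⊕0⊕0 = 0
s4 (pos 4,5,6,7,12,13,14,15): 1⊕0⊕1⊕0⊕0⊕0⊕0⊕0 = 0
s8 (pos 8,9,10,11,12,13,14,15): 0⊕0⊕0⊕0⊕0⊕0⊕0⊕0 = 0
Syndrome s8…s1 = 0001 → error at position 1.
Flip position 1: 001101000000000 → 101101000000000

101101000000000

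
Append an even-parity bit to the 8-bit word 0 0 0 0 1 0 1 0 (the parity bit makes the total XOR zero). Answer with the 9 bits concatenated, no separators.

000010100

XOR of the 8 data bits: 0⊕0⊕0⊕0⊕1⊕0⊕1⊕0 = 0
Parity bit = 0 (so all 9 bits XOR to 0).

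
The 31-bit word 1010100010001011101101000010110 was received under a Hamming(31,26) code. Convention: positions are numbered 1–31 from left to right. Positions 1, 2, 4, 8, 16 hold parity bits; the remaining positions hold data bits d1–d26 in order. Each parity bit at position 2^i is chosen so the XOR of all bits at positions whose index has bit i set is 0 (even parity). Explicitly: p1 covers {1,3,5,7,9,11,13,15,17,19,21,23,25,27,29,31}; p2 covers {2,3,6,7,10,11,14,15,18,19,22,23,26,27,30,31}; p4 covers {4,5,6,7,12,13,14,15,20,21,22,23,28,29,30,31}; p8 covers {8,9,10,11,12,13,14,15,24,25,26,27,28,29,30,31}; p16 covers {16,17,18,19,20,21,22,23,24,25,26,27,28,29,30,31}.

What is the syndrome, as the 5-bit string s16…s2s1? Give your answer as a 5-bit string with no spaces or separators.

s1 (pos 1,3,5,7,9,11,13,15,17,19,21,23,25,27,29,31): 1⊕1⊕1⊕0⊕1⊕0⊕1⊕1⊕1⊕1⊕0⊕0⊕0⊕1⊕1⊕0 = 0
s2 (pos 2,3,6,7,10,11,14,15,18,19,22,23,26,27,30,31): 0⊕1⊕0⊕0⊕0⊕0⊕0⊕1⊕0⊕1⊕1⊕0⊕0⊕1⊕1⊕0 = 0
s4 (pos 4,5,6,7,12,13,14,15,20,21,22,23,28,29,30,31): 0⊕1⊕0⊕0⊕0⊕1⊕0⊕1⊕1⊕0⊕1⊕0⊕0⊕1⊕1⊕0 = 1
s8 (pos 8,9,10,11,12,13,14,15,24,25,26,27,28,29,30,31): 0⊕1⊕0⊕0⊕0⊕1⊕0⊕1⊕0⊕0⊕0⊕1⊕0⊕1⊕1⊕0 = 0
s16 (pos 16,17,18,19,20,21,22,23,24,25,26,27,28,29,30,31): 1⊕1⊕0⊕1⊕1⊕0⊕1⊕0⊕0⊕0⊕0⊕1⊕0⊕1⊕1⊕0 = 0
Syndrome s16…s1 = 00100 → error at position 4.

00100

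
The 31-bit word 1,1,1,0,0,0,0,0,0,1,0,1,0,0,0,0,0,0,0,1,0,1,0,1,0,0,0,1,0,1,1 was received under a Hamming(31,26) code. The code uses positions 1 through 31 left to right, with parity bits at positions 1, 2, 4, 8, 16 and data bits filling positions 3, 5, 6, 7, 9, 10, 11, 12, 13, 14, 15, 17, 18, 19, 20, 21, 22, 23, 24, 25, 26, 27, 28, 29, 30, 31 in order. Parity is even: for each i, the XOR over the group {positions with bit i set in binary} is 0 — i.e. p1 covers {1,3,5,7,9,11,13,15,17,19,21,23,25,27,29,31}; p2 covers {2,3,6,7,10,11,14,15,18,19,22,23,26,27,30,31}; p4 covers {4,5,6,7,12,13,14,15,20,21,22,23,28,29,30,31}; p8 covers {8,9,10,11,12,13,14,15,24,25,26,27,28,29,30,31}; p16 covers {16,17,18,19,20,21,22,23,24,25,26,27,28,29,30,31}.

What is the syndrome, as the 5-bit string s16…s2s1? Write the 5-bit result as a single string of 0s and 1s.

s1 (pos 1,3,5,7,9,11,13,15,17,19,21,23,25,27,29,31): 1⊕1⊕0⊕0⊕0⊕0⊕0⊕0⊕0⊕0⊕0⊕0⊕0⊕0⊕0⊕1 = 1
s2 (pos 2,3,6,7,10,11,14,15,18,19,22,23,26,27,30,31): 1⊕1⊕0⊕0⊕1⊕0⊕0⊕0⊕0⊕0⊕1⊕0⊕0⊕0⊕1⊕1 = 0
s4 (pos 4,5,6,7,12,13,14,15,20,21,22,23,28,29,30,31): 0⊕0⊕0⊕0⊕1⊕0⊕0⊕0⊕1⊕0⊕1⊕0⊕1⊕0⊕1⊕1 = 0
s8 (pos 8,9,10,11,12,13,14,15,24,25,26,27,28,29,30,31): 0⊕0⊕1⊕0⊕1⊕0⊕0⊕0⊕1⊕0⊕0⊕0⊕1⊕0⊕1⊕1 = 0
s16 (pos 16,17,18,19,20,21,22,23,24,25,26,27,28,29,30,31): 0⊕0⊕0⊕0⊕1⊕0⊕1⊕0⊕1⊕0⊕0⊕0⊕1⊕0⊕1⊕1 = 0
Syndrome s16…s1 = 00001 → error at position 1.

00001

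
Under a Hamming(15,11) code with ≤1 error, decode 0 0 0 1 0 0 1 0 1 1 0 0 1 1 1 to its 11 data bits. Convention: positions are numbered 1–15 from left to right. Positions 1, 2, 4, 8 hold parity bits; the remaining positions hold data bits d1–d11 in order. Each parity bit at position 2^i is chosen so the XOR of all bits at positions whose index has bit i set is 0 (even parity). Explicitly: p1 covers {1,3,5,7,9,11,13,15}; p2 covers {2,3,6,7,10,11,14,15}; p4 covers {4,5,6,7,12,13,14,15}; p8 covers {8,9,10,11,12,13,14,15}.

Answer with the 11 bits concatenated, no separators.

s1 (pos 1,3,5,7,9,11,13,15): 0⊕0⊕0⊕1⊕1⊕0⊕1⊕1 = 0
s2 (pos 2,3,6,7,10,11,14,15): 0⊕0⊕0⊕1⊕1⊕0⊕1⊕1 = 0
s4 (pos 4,5,6,7,12,13,14,15): 1⊕0⊕0⊕1⊕0⊕1⊕1⊕1 = 1
s8 (pos 8,9,10,11,12,13,14,15): 0⊕1⊕1⊕0⊕0⊕1⊕1⊕1 = 1
Syndrome s8…s1 = 1100 → error at position 12.
Flip position 12: 000100101100111 → 000100101101111
Read data bits from positions 3,5,6,7,9,10,11,12,13,14,15: 00011101111

00011101111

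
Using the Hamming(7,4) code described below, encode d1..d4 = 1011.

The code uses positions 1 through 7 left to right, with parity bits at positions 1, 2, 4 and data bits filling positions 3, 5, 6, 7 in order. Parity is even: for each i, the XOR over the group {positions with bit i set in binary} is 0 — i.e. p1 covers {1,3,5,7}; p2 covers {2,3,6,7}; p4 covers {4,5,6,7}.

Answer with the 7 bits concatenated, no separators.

0110011

Place data at non-parity positions: p1 p2 1 p4 0 1 1
p1 (pos 1,3,5,7): XOR of data positions = 1⊕0⊕1 = 0
p2 (pos 2,3,6,7): XOR of data positions = 1⊕1⊕1 = 1
p4 (pos 4,5,6,7): XOR of data positions = 0⊕1⊕1 = 0
Codeword: 0110011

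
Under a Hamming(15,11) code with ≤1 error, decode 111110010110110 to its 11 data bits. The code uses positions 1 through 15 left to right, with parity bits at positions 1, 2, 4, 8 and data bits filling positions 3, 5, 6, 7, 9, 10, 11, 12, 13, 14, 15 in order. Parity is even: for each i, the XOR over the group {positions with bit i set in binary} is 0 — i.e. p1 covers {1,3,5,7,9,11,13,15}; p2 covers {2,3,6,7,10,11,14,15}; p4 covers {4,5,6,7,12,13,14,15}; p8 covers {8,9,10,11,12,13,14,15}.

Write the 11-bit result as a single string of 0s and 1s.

s1 (pos 1,3,5,7,9,11,13,15): 1⊕1⊕1⊕0⊕0⊕1⊕1⊕0 = 1
s2 (pos 2,3,6,7,10,11,14,15): 1⊕1⊕0⊕0⊕1⊕1⊕1⊕0 = 1
s4 (pos 4,5,6,7,12,13,14,15): 1⊕1⊕0⊕0⊕0⊕1⊕1⊕0 = 0
s8 (pos 8,9,10,11,12,13,14,15): 1⊕0⊕1⊕1⊕0⊕1⊕1⊕0 = 1
Syndrome s8…s1 = 1011 → error at position 11.
Flip position 11: 111110010110110 → 111110010100110
Read data bits from positions 3,5,6,7,9,10,11,12,13,14,15: 11000100110

11000100110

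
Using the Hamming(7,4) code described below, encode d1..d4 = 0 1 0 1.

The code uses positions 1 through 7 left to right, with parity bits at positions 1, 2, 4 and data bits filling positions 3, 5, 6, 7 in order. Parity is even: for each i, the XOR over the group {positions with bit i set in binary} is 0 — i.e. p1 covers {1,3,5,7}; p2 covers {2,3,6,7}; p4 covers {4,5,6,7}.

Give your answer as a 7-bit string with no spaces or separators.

Place data at non-parity positions: p1 p2 0 p4 1 0 1
p1 (pos 1,3,5,7): XOR of data positions = 0⊕1⊕1 = 0
p2 (pos 2,3,6,7): XOR of data positions = 0⊕0⊕1 = 1
p4 (pos 4,5,6,7): XOR of data positions = 1⊕0⊕1 = 0
Codeword: 0100101

0100101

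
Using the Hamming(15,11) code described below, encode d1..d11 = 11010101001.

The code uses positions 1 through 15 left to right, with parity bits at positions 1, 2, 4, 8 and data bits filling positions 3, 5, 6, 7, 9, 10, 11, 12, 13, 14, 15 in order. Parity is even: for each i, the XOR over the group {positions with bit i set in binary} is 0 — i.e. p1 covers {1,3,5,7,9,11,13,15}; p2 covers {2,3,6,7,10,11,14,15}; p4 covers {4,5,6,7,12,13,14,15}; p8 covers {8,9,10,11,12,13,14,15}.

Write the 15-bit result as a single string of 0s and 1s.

Place data at non-parity positions: p1 p2 1 p4 1 0 1 p8 0 1 0 1 0 0 1
p1 (pos 1,3,5,7,9,11,13,15): XOR of data positions = 1⊕1⊕1⊕0⊕0⊕0⊕1 = 0
p2 (pos 2,3,6,7,10,11,14,15): XOR of data positions = 1⊕0⊕1⊕1⊕0⊕0⊕1 = 0
p4 (pos 4,5,6,7,12,13,14,15): XOR of data positions = 1⊕0⊕1⊕1⊕0⊕0⊕1 = 0
p8 (pos 8,9,10,11,12,13,14,15): XOR of data positions = 0⊕1⊕0⊕1⊕0⊕0⊕1 = 1
Codeword: 001010110101001

001010110101001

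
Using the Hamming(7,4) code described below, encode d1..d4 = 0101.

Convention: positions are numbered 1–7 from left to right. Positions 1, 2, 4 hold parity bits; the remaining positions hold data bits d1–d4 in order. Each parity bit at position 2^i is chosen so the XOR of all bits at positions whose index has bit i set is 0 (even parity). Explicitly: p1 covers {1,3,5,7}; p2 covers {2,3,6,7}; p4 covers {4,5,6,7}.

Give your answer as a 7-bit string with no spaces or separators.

Place data at non-parity positions: p1 p2 0 p4 1 0 1
p1 (pos 1,3,5,7): XOR of data positions = 0⊕1⊕1 = 0
p2 (pos 2,3,6,7): XOR of data positions = 0⊕0⊕1 = 1
p4 (pos 4,5,6,7): XOR of data positions = 1⊕0⊕1 = 0
Codeword: 0100101

0100101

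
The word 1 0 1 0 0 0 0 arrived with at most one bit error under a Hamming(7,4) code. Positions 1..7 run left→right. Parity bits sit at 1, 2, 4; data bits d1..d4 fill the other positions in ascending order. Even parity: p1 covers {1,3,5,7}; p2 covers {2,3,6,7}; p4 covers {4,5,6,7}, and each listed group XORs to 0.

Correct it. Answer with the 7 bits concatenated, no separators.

s1 (pos 1,3,5,7): 1⊕1⊕0⊕0 = 0
s2 (pos 2,3,6,7): 0⊕1⊕0⊕0 = 1
s4 (pos 4,5,6,7): 0⊕0⊕0⊕0 = 0
Syndrome s4…s1 = 010 → error at position 2.
Flip position 2: 1010000 → 1110000

1110000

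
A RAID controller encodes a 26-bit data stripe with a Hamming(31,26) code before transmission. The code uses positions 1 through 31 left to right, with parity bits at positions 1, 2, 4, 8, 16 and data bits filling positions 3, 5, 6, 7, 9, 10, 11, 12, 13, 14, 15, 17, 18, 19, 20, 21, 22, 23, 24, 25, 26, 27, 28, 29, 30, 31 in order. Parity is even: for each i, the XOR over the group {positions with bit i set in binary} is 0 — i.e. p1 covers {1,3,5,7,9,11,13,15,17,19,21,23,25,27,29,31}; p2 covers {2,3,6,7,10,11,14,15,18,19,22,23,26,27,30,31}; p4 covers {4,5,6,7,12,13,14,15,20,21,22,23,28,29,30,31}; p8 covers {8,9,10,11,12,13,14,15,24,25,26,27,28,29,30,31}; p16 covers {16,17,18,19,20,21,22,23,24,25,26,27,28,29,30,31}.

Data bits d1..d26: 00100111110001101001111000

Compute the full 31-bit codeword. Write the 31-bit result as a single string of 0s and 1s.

1001010101111101001101001111000

Place data at non-parity positions: p1 p2 0 p4 0 1 0 p8 0 1 1 1 1 1 0 p16 0 0 1 1 0 1 0 0 1 1 1 1 0 0 0
p1 (pos 1,3,5,7,9,11,13,15,17,19,21,23,25,27,29,31): XOR of data positions = 0⊕0⊕0⊕0⊕1⊕1⊕0⊕0⊕1⊕0⊕0⊕1⊕1⊕0⊕0 = 1
p2 (pos 2,3,6,7,10,11,14,15,18,19,22,23,26,27,30,31): XOR of data positions = 0⊕1⊕0⊕1⊕1⊕1⊕0⊕0⊕1⊕1⊕0⊕1⊕1⊕0⊕0 = 0
p4 (pos 4,5,6,7,12,13,14,15,20,21,22,23,28,29,30,31): XOR of data positions = 0⊕1⊕0⊕1⊕1⊕1⊕0⊕1⊕0⊕1⊕0⊕1⊕0⊕0⊕0 = 1
p8 (pos 8,9,10,11,12,13,14,15,24,25,26,27,28,29,30,31): XOR of data positions = 0⊕1⊕1⊕1⊕1⊕1⊕0⊕0⊕1⊕1⊕1⊕1⊕0⊕0⊕0 = 1
p16 (pos 16,17,18,19,20,21,22,23,24,25,26,27,28,29,30,31): XOR of data positions = 0⊕0⊕1⊕1⊕0⊕1⊕0⊕0⊕1⊕1⊕1⊕1⊕0⊕0⊕0 = 1
Codeword: 1001010101111101001101001111000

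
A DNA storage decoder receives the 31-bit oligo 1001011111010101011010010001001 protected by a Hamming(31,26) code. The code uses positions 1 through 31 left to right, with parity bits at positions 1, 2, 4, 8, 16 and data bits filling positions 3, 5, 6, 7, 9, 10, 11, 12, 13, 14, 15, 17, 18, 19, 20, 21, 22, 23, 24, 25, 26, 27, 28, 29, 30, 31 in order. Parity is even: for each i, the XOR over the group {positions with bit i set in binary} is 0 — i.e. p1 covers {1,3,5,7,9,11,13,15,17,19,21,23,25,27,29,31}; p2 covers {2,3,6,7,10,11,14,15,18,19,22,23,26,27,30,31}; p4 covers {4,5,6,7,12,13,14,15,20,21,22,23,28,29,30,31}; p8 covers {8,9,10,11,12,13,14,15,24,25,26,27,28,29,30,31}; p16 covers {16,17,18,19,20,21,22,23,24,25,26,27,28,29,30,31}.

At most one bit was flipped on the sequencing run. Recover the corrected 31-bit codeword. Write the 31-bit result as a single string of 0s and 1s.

s1 (pos 1,3,5,7,9,11,13,15,17,19,21,23,25,27,29,31): 1⊕0⊕0⊕1⊕1⊕0⊕0⊕0⊕0⊕1⊕1⊕0⊕0⊕0⊕0⊕1 = 0
s2 (pos 2,3,6,7,10,11,14,15,18,19,22,23,26,27,30,31): 0⊕0⊕1⊕1⊕1⊕0⊕1⊕0⊕1⊕1⊕0⊕0⊕0⊕0⊕0⊕1 = 1
s4 (pos 4,5,6,7,12,13,14,15,20,21,22,23,28,29,30,31): 1⊕0⊕1⊕1⊕1⊕0⊕1⊕0⊕0⊕1⊕0⊕0⊕1⊕0⊕0⊕1 = 0
s8 (pos 8,9,10,11,12,13,14,15,24,25,26,27,28,29,30,31): 1⊕1⊕1⊕0⊕1⊕0⊕1⊕0⊕1⊕0⊕0⊕0⊕1⊕0⊕0⊕1 = 0
s16 (pos 16,17,18,19,20,21,22,23,24,25,26,27,28,29,30,31): 1⊕0⊕1⊕1⊕0⊕1⊕0⊕0⊕1⊕0⊕0⊕0⊕1⊕0⊕0⊕1 = 1
Syndrome s16…s1 = 10010 → error at position 18.
Flip position 18: 1001011111010101011010010001001 → 1001011111010101001010010001001

1001011111010101001010010001001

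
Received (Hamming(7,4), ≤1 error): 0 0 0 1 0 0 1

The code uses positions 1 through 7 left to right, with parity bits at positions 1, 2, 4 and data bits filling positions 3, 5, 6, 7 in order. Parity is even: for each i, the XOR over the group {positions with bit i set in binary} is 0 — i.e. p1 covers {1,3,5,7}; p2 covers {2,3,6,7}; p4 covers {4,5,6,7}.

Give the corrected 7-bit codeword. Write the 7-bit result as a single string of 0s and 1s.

s1 (pos 1,3,5,7): 0⊕0⊕0⊕1 = 1
s2 (pos 2,3,6,7): 0⊕0⊕0⊕1 = 1
s4 (pos 4,5,6,7): 1⊕0⊕0⊕1 = 0
Syndrome s4…s1 = 011 → error at position 3.
Flip position 3: 0001001 → 0011001

0011001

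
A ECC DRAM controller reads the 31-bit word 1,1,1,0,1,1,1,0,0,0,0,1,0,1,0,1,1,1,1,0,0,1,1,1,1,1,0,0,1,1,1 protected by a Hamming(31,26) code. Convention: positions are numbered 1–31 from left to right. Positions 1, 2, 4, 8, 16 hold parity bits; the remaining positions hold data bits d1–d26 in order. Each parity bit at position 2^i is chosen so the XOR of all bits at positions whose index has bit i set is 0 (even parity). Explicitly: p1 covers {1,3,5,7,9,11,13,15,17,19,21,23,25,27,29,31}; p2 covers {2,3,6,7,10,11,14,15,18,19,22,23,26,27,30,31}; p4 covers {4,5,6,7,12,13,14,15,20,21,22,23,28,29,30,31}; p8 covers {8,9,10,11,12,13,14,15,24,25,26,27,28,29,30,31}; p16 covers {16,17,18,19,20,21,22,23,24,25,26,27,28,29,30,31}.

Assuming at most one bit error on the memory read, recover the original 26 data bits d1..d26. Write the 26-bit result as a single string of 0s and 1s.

11110001010111001111100111

s1 (pos 1,3,5,7,9,11,13,15,17,19,21,23,25,27,29,31): 1⊕1⊕1⊕1⊕0⊕0⊕0⊕0⊕1⊕1⊕0⊕1⊕1⊕0⊕1⊕1 = 0
s2 (pos 2,3,6,7,10,11,14,15,18,19,22,23,26,27,30,31): 1⊕1⊕1⊕1⊕0⊕0⊕1⊕0⊕1⊕1⊕1⊕1⊕1⊕0⊕1⊕1 = 0
s4 (pos 4,5,6,7,12,13,14,15,20,21,22,23,28,29,30,31): 0⊕1⊕1⊕1⊕1⊕0⊕1⊕0⊕0⊕0⊕1⊕1⊕0⊕1⊕1⊕1 = 0
s8 (pos 8,9,10,11,12,13,14,15,24,25,26,27,28,29,30,31): 0⊕0⊕0⊕0⊕1⊕0⊕1⊕0⊕1⊕1⊕1⊕0⊕0⊕1⊕1⊕1 = 0
s16 (pos 16,17,18,19,20,21,22,23,24,25,26,27,28,29,30,31): 1⊕1⊕1⊕1⊕0⊕0⊕1⊕1⊕1⊕1⊕1⊕0⊕0⊕1⊕1⊕1 = 0
Syndrome s16…s1 = 00000 → no error.
Read data bits from positions 3,5,6,7,9,10,11,12,13,14,15,17,18,19,20,21,22,23,24,25,26,27,28,29,30,31: 11110001010111001111100111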